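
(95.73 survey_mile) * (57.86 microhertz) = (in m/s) 8.914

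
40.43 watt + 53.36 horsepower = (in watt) 3.983e+04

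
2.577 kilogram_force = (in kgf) 2.577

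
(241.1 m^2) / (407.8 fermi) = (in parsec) 0.01916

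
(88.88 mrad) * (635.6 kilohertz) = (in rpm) 5.395e+05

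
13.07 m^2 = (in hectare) 0.001307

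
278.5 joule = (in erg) 2.785e+09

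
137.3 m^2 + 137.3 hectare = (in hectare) 137.3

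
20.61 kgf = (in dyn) 2.021e+07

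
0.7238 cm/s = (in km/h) 0.02606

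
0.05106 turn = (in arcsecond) 6.617e+04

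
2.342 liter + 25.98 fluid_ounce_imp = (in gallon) 0.8137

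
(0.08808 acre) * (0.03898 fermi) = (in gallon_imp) 3.056e-12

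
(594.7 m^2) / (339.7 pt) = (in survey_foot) 1.628e+04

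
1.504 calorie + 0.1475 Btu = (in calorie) 38.7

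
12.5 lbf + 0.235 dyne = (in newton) 55.6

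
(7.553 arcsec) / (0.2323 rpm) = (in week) 2.489e-09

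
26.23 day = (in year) 0.07186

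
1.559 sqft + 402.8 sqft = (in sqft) 404.4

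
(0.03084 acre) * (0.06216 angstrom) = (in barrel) 4.88e-09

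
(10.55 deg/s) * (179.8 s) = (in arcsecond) 6.829e+06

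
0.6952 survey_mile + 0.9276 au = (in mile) 8.623e+07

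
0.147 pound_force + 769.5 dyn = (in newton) 0.6616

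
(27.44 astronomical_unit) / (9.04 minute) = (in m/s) 7.568e+09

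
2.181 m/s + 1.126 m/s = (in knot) 6.428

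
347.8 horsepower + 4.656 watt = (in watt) 2.594e+05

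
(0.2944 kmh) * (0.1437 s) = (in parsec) 3.808e-19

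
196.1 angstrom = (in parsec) 6.355e-25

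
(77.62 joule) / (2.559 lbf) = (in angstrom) 6.819e+10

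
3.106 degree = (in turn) 0.008628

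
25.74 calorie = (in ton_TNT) 2.574e-08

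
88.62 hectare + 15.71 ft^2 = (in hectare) 88.62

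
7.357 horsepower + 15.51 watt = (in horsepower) 7.378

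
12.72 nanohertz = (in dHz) 1.272e-07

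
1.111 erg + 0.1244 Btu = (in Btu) 0.1244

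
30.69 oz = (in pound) 1.918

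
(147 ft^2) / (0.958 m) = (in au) 9.529e-11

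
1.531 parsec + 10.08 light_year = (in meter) 1.426e+17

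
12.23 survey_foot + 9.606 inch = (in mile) 0.002468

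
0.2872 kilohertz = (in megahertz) 0.0002872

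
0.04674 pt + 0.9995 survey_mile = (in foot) 5277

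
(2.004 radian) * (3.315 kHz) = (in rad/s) 6643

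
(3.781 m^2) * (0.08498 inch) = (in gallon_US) 2.156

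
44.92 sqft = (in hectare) 0.0004173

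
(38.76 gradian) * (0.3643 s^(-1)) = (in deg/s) 12.71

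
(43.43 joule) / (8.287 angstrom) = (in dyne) 5.241e+15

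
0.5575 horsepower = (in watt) 415.7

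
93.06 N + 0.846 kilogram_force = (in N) 101.4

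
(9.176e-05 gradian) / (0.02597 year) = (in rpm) 1.681e-11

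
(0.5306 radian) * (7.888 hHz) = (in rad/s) 418.5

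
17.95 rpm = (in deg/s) 107.7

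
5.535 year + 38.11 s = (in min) 2.909e+06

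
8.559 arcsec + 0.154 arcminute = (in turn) 1.373e-05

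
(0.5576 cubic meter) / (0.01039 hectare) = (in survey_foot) 0.01761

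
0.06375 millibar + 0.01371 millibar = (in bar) 7.746e-05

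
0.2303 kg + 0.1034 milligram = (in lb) 0.5077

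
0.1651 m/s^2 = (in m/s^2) 0.1651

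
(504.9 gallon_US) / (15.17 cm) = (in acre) 0.003113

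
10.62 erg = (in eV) 6.628e+12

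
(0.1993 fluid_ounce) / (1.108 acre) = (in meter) 1.314e-09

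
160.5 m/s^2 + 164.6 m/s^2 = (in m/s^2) 325.1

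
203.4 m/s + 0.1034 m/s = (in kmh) 732.6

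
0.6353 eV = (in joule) 1.018e-19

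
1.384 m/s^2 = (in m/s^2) 1.384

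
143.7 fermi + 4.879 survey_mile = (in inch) 3.091e+05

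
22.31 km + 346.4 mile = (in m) 5.798e+05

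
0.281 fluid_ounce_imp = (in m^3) 7.984e-06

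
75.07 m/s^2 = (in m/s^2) 75.07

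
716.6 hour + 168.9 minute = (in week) 4.282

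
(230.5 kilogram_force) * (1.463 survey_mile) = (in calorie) 1.272e+06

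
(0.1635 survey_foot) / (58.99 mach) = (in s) 2.481e-06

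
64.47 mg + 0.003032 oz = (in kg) 0.0001504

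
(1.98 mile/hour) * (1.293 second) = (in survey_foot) 3.755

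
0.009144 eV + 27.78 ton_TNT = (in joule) 1.162e+11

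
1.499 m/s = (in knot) 2.914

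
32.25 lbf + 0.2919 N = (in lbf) 32.32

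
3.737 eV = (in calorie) 1.431e-19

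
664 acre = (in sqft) 2.892e+07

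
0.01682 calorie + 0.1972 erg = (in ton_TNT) 1.682e-11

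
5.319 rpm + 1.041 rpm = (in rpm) 6.36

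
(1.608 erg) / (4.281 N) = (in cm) 3.756e-06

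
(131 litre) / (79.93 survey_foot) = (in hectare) 5.377e-07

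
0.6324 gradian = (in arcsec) 2049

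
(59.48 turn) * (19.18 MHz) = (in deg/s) 4.107e+11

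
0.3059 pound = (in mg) 1.388e+05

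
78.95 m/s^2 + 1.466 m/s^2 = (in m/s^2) 80.42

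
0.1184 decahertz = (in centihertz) 118.4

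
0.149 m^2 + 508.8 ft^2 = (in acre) 0.01172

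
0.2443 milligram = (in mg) 0.2443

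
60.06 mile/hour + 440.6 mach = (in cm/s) 1.501e+07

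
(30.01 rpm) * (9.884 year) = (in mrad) 9.796e+11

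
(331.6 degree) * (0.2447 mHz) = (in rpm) 0.01352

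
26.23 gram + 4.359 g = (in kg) 0.03059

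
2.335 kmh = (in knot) 1.261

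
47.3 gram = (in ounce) 1.668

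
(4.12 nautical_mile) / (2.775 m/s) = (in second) 2750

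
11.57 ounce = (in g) 328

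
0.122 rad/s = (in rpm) 1.165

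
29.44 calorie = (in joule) 123.2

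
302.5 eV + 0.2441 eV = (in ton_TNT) 1.159e-26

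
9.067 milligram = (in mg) 9.067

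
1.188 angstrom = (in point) 3.368e-07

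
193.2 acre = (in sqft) 8.416e+06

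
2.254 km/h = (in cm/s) 62.61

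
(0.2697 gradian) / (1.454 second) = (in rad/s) 0.002914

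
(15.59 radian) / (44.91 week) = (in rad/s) 5.74e-07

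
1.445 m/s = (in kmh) 5.202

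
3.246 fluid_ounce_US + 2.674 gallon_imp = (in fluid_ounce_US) 414.3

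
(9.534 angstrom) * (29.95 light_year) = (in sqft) 2.908e+09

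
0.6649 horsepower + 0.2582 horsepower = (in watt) 688.4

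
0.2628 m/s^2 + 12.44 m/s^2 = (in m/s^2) 12.7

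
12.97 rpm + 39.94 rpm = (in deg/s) 317.5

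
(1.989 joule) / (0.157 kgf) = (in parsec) 4.187e-17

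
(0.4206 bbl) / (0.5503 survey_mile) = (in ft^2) 0.0008127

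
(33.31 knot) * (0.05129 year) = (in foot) 9.094e+07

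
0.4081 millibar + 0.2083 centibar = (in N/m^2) 249.1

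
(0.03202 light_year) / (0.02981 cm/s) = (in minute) 1.694e+16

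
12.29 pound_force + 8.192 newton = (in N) 62.86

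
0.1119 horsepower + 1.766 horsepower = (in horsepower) 1.878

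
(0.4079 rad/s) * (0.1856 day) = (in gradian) 4.164e+05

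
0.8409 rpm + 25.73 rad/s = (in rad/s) 25.82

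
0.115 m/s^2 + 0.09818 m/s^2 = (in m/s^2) 0.2132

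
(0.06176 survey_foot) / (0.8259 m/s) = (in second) 0.02279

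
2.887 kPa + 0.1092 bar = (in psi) 2.003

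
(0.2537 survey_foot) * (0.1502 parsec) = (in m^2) 3.584e+14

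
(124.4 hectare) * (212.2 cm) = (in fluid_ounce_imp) 9.291e+10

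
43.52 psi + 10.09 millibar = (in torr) 2258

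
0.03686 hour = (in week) 0.0002194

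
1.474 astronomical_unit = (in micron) 2.205e+17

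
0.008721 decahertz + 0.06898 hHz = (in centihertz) 698.5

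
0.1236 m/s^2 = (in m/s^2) 0.1236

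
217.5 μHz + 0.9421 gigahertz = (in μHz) 9.421e+14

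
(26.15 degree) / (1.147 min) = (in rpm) 0.06333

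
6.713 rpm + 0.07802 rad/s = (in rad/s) 0.781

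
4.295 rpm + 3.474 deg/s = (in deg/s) 29.24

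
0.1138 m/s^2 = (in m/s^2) 0.1138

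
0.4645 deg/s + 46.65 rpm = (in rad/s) 4.893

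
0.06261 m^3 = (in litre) 62.61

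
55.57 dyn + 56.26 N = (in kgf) 5.737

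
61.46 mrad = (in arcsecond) 1.268e+04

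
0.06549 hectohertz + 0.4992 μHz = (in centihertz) 654.9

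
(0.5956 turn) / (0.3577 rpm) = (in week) 0.0001652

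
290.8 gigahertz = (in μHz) 2.908e+17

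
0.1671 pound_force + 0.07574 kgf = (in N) 1.486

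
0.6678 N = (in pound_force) 0.1501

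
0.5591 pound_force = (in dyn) 2.487e+05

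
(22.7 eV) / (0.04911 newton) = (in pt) 2.099e-13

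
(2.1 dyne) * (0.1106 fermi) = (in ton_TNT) 5.551e-31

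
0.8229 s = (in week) 1.361e-06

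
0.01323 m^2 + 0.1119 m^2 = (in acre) 3.092e-05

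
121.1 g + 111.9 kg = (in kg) 112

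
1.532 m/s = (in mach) 0.004499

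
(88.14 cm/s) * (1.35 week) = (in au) 4.811e-06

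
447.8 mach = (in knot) 2.964e+05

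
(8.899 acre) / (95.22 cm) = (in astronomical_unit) 2.528e-07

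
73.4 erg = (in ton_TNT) 1.754e-15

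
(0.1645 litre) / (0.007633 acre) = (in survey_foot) 1.747e-05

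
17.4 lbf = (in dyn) 7.74e+06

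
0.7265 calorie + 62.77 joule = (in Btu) 0.06238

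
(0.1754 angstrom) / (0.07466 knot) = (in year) 1.448e-17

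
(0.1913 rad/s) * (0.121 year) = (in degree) 4.182e+07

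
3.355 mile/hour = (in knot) 2.915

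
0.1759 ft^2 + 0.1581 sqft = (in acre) 7.668e-06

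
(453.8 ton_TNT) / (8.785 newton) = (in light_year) 2.284e-05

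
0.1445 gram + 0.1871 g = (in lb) 0.0007311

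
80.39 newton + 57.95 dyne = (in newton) 80.39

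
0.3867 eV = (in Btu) 5.872e-23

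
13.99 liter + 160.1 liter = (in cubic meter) 0.1741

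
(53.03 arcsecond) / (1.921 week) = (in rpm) 2.113e-09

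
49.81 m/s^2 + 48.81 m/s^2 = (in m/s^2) 98.62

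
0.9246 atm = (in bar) 0.9369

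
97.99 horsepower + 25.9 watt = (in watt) 7.31e+04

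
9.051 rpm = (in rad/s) 0.9478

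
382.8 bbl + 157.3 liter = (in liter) 6.102e+04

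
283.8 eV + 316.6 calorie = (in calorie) 316.6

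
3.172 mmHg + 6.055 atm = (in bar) 6.139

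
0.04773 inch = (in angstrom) 1.212e+07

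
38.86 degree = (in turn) 0.1079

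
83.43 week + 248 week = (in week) 331.4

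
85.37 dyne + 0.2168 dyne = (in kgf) 8.727e-05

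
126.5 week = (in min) 1.275e+06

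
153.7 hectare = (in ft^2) 1.654e+07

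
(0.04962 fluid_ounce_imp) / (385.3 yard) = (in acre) 9.888e-13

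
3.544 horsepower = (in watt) 2643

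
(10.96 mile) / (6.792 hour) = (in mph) 1.614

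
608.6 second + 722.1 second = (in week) 0.0022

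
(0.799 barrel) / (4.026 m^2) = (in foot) 0.1035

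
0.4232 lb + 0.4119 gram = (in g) 192.4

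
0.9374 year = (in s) 2.956e+07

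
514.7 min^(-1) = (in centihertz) 857.8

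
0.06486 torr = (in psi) 0.001254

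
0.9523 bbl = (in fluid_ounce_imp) 5329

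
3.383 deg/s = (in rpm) 0.5638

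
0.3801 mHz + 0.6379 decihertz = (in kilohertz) 6.417e-05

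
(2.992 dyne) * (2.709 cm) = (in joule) 8.105e-07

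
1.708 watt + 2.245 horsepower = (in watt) 1676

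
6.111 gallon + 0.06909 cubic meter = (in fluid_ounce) 3118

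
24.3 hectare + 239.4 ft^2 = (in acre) 60.05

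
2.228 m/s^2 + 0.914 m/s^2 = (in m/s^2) 3.142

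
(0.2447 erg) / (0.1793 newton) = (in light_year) 1.443e-23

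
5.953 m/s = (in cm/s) 595.3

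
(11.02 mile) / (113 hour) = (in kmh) 0.1569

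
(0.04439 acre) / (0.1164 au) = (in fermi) 1.032e+07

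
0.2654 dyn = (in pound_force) 5.966e-07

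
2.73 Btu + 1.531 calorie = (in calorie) 689.9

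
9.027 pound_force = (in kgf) 4.095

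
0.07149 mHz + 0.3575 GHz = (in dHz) 3.575e+09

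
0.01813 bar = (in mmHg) 13.6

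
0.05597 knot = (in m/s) 0.02879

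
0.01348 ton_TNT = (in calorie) 1.348e+07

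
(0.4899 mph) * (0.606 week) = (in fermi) 8.027e+19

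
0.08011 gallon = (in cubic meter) 0.0003032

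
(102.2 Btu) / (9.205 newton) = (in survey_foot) 3.843e+04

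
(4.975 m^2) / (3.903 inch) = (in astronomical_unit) 3.355e-10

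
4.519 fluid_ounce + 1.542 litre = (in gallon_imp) 0.3686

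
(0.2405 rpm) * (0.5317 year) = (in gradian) 2.688e+07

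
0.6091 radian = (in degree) 34.9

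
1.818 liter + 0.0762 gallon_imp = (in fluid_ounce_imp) 76.18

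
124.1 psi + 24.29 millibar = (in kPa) 858.1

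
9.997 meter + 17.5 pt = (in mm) 1e+04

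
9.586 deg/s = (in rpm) 1.598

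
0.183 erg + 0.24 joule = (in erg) 2.4e+06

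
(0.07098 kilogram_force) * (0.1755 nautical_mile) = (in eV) 1.412e+21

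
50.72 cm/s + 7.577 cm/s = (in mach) 0.001712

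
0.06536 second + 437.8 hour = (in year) 0.04998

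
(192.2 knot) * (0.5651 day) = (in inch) 1.901e+08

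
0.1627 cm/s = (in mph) 0.003639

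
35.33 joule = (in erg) 3.533e+08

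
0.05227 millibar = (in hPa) 0.05227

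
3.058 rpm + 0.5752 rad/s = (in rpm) 8.551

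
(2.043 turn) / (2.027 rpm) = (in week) 9.999e-05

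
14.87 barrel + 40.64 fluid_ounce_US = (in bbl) 14.88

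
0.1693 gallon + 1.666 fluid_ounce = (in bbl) 0.004341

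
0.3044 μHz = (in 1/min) 1.826e-05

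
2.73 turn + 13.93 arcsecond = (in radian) 17.15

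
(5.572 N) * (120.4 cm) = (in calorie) 1.603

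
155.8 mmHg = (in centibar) 20.77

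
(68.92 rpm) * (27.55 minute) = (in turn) 1899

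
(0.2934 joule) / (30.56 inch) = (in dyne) 3.78e+04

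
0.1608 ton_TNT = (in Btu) 6.377e+05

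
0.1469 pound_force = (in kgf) 0.06663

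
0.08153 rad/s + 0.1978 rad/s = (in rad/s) 0.2793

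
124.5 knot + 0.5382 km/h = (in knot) 124.8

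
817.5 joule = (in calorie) 195.4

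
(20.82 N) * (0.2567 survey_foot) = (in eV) 1.017e+19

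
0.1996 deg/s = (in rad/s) 0.003484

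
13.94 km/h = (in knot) 7.527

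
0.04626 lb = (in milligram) 2.098e+04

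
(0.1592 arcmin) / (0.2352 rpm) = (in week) 3.109e-09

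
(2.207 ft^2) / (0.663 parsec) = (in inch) 3.946e-16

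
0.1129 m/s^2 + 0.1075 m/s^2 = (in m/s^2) 0.2204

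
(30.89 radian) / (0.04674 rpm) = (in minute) 105.2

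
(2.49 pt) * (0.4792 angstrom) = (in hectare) 4.209e-18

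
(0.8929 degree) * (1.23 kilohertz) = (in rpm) 183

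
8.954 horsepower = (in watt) 6677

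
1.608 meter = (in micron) 1.608e+06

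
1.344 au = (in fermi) 2.011e+26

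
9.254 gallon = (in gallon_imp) 7.706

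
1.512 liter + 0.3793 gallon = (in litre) 2.948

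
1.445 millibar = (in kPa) 0.1445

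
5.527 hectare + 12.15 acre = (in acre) 25.81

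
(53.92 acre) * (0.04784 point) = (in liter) 3683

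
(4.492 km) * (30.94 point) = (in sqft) 527.8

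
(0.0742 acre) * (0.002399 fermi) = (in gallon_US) 1.903e-13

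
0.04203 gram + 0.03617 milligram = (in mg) 42.07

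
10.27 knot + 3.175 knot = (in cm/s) 691.7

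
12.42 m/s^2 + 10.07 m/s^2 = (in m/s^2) 22.49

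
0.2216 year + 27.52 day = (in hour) 2602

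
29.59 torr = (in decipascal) 3.945e+04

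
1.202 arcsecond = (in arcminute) 0.02003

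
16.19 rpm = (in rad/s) 1.695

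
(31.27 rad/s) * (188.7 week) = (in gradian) 2.272e+11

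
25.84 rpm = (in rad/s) 2.706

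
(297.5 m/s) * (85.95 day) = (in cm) 2.209e+11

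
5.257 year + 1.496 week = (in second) 1.667e+08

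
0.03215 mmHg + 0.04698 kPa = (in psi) 0.007436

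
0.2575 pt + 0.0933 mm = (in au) 1.231e-15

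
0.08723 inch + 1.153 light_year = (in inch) 4.295e+17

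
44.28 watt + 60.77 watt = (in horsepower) 0.1409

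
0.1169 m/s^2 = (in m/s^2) 0.1169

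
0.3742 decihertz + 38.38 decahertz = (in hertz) 383.8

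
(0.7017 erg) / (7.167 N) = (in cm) 9.791e-07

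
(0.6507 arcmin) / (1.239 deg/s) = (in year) 2.776e-10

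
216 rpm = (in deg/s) 1296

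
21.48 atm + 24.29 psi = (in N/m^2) 2.344e+06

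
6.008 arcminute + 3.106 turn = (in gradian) 1243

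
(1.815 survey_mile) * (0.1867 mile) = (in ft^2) 9.447e+06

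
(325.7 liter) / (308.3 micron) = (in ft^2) 1.137e+04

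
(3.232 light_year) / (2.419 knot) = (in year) 7.791e+08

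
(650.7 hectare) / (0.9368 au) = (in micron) 46.43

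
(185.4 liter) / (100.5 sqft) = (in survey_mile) 1.234e-05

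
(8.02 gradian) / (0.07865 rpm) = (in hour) 0.004249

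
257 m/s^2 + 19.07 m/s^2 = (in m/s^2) 276.1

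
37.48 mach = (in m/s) 1.276e+04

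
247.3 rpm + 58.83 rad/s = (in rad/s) 84.73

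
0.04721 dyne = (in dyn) 0.04721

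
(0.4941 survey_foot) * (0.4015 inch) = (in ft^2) 0.01653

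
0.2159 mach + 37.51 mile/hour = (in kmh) 325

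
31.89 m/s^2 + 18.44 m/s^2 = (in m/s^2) 50.33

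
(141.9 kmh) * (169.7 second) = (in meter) 6689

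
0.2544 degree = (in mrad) 4.44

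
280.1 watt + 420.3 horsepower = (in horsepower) 420.7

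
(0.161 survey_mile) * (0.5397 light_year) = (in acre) 3.269e+14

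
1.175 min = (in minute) 1.175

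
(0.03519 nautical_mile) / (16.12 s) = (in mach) 0.01187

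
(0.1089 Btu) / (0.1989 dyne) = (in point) 1.637e+11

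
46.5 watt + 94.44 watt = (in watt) 140.9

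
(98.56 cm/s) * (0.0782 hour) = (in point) 7.865e+05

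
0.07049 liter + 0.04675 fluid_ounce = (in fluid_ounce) 2.43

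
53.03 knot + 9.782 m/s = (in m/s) 37.06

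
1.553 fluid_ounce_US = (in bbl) 0.0002889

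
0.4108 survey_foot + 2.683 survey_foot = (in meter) 0.943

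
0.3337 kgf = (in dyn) 3.272e+05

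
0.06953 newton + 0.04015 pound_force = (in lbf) 0.05578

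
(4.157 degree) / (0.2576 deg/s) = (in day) 0.0001868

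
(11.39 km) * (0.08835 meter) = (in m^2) 1006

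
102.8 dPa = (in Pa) 10.28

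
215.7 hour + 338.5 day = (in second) 3.002e+07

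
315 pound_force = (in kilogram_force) 142.9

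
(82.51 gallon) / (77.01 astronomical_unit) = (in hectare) 2.711e-18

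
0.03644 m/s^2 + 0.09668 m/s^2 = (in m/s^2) 0.1331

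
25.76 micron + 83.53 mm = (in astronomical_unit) 5.585e-13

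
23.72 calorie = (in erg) 9.924e+08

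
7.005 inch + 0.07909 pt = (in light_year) 1.881e-17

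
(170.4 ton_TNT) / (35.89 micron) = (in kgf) 2.026e+15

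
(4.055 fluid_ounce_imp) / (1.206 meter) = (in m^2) 9.553e-05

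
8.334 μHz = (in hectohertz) 8.334e-08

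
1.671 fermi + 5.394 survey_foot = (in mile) 0.001022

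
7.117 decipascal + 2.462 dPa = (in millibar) 0.009579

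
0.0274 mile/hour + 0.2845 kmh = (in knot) 0.1774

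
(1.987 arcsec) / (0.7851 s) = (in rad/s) 1.227e-05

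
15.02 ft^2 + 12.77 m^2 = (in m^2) 14.17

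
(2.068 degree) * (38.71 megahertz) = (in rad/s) 1.397e+06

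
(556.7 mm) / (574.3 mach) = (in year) 9.027e-14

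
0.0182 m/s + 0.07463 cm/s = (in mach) 5.564e-05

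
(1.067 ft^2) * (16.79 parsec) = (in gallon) 1.357e+19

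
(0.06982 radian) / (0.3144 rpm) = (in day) 2.454e-05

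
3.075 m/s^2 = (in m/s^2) 3.075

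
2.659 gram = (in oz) 0.09379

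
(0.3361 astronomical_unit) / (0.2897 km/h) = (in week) 1.033e+06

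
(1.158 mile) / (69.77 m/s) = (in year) 8.47e-07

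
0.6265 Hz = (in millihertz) 626.5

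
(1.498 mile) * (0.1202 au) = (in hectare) 4.335e+09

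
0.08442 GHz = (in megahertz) 84.42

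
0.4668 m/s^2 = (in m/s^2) 0.4668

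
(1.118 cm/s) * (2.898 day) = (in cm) 2.799e+05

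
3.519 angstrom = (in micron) 0.0003519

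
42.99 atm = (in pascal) 4.356e+06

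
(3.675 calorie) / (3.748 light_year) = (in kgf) 4.422e-17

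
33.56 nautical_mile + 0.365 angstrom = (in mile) 38.62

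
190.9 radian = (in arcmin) 6.563e+05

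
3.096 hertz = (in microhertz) 3.096e+06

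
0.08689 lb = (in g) 39.41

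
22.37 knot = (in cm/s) 1151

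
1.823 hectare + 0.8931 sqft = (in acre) 4.505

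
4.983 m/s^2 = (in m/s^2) 4.983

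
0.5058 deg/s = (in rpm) 0.0843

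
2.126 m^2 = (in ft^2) 22.88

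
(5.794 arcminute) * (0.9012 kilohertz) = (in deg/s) 87.03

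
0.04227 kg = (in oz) 1.491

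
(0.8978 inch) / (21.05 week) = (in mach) 5.261e-12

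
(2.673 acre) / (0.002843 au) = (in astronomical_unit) 1.7e-16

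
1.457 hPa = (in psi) 0.02113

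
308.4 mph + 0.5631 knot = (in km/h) 497.4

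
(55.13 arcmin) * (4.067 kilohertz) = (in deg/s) 3737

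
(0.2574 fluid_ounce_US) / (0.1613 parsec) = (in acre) 3.779e-25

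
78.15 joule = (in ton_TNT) 1.868e-08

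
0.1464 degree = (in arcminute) 8.784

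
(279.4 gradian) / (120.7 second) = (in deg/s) 2.083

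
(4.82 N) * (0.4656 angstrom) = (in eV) 1.401e+09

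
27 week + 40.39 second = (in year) 0.5178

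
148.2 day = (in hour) 3557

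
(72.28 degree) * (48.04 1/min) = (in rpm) 9.645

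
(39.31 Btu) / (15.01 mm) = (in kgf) 2.818e+05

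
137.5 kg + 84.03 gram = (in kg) 137.6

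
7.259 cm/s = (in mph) 0.1624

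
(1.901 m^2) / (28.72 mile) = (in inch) 0.001619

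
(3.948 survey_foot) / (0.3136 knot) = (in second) 7.459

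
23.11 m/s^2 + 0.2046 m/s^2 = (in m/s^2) 23.31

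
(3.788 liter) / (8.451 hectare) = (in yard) 4.902e-08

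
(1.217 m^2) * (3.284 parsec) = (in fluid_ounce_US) 4.17e+21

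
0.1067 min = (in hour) 0.001778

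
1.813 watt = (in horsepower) 0.002431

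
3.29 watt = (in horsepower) 0.004412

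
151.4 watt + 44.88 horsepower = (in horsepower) 45.08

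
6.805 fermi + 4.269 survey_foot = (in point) 3688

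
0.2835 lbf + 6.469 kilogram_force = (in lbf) 14.55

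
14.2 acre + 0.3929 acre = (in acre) 14.59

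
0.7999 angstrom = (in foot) 2.624e-10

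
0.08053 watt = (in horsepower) 0.000108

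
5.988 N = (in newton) 5.988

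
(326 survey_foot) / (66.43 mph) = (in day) 3.873e-05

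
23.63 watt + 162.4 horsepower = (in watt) 1.211e+05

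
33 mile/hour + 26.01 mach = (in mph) 1.984e+04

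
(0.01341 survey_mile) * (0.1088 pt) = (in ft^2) 0.008916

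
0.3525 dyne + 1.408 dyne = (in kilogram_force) 1.795e-06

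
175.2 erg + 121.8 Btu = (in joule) 1.285e+05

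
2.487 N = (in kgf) 0.2536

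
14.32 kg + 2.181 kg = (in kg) 16.5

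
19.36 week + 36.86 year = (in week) 1941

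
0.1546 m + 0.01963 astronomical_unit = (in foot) 9.635e+09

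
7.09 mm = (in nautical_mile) 3.828e-06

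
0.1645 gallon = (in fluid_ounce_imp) 21.92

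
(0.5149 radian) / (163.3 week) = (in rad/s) 5.213e-09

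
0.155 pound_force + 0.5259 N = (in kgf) 0.1239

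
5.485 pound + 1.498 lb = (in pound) 6.983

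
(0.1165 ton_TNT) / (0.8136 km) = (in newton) 5.991e+05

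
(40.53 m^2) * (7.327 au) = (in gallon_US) 1.174e+16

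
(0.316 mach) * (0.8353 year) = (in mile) 1.761e+06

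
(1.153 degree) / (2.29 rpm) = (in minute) 0.001399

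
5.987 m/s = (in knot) 11.64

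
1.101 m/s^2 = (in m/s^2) 1.101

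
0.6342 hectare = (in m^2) 6342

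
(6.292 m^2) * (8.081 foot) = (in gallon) 4094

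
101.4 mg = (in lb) 0.0002235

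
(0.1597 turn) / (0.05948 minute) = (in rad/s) 0.2812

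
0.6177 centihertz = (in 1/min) 0.3706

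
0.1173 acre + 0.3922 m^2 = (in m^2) 475.1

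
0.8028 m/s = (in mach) 0.002358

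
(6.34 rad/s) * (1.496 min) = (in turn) 90.57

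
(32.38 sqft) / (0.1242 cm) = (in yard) 2649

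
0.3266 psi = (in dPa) 2.252e+04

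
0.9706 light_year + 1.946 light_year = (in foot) 9.053e+16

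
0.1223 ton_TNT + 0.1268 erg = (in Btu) 4.85e+05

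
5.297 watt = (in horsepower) 0.007103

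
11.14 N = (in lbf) 2.504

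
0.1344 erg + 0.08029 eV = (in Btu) 1.274e-11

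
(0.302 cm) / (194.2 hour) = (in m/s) 4.32e-09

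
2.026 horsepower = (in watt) 1511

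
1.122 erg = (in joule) 1.122e-07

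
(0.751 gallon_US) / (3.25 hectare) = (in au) 5.847e-19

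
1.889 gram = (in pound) 0.004165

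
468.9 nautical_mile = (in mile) 539.6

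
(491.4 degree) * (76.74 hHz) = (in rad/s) 6.582e+04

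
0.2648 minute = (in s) 15.89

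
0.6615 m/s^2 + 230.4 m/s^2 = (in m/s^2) 231.1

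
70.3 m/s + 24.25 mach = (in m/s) 8327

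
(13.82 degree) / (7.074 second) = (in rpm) 0.3256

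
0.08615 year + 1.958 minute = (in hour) 754.7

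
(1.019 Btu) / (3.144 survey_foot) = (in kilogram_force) 114.4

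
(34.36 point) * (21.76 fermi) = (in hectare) 2.638e-20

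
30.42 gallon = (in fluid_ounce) 3894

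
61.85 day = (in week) 8.836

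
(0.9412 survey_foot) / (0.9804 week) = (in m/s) 4.838e-07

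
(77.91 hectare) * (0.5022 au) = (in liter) 5.853e+19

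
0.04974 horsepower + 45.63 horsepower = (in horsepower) 45.68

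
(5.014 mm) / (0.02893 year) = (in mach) 1.614e-11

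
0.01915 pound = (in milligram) 8686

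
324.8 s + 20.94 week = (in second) 1.266e+07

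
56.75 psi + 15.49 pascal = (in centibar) 391.3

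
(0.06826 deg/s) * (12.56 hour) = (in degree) 3086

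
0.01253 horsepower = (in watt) 9.344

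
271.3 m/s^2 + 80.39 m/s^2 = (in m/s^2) 351.7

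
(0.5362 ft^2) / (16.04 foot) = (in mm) 10.19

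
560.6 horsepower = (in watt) 4.18e+05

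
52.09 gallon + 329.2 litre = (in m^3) 0.5264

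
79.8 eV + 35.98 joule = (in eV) 2.246e+20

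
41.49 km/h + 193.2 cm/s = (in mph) 30.1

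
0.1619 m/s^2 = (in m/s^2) 0.1619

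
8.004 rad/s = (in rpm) 76.43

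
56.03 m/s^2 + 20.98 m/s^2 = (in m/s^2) 77.01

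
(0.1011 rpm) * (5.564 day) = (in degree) 2.916e+05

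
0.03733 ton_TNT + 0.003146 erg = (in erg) 1.562e+15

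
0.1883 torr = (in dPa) 251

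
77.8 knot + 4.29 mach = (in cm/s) 1.501e+05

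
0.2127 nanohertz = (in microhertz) 0.0002127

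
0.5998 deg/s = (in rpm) 0.09997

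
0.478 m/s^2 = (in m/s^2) 0.478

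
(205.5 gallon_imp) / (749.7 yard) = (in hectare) 1.363e-07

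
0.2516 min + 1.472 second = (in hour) 0.004602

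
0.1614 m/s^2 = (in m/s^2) 0.1614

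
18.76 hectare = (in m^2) 1.876e+05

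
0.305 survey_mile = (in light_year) 5.188e-14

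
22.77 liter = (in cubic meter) 0.02277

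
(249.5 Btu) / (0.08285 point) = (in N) 9.006e+09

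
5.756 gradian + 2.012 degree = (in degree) 7.192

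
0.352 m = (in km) 0.000352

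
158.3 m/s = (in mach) 0.4649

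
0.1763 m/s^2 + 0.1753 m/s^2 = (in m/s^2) 0.3516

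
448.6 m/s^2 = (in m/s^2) 448.6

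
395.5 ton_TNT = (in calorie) 3.955e+11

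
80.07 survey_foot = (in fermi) 2.441e+16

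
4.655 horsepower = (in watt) 3471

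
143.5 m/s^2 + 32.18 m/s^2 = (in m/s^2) 175.7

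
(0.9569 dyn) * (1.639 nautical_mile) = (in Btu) 2.753e-05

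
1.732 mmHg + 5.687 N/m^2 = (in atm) 0.002335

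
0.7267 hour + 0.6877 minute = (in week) 0.004394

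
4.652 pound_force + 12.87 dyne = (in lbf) 4.652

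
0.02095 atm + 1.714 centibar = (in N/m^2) 3837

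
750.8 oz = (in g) 2.128e+04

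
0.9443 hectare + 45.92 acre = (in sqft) 2.102e+06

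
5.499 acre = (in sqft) 2.395e+05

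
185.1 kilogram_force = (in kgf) 185.1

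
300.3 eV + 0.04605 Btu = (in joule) 48.59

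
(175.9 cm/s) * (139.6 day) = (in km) 2.122e+04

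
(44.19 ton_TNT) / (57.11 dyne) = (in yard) 3.541e+14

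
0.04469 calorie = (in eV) 1.167e+18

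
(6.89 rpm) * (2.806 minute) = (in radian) 121.5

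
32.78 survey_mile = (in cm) 5.275e+06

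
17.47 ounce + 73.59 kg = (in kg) 74.09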